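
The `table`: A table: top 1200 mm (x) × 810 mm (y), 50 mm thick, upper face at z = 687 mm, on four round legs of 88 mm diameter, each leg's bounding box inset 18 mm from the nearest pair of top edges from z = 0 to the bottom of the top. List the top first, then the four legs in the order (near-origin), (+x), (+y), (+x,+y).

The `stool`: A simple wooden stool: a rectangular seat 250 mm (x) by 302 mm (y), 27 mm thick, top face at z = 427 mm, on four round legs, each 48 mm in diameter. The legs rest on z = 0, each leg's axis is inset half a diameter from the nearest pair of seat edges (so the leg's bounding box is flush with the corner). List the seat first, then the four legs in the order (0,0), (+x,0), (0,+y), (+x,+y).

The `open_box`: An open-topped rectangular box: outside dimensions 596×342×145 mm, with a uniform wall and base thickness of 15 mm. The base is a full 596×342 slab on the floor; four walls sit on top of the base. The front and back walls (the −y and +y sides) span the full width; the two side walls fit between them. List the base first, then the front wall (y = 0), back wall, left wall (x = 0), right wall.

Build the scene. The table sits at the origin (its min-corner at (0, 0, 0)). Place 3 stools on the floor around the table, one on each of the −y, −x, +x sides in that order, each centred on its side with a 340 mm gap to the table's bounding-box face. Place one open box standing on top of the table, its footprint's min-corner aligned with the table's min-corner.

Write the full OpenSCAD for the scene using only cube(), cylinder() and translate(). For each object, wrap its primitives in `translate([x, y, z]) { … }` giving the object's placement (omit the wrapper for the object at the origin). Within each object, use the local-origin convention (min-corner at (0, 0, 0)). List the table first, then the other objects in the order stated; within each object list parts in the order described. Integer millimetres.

translate([0, 0, 637]) cube([1200, 810, 50]);
translate([62, 62, 0]) cylinder(h = 637, r = 44);
translate([1138, 62, 0]) cylinder(h = 637, r = 44);
translate([62, 748, 0]) cylinder(h = 637, r = 44);
translate([1138, 748, 0]) cylinder(h = 637, r = 44);
translate([475, -642, 0]) {
  translate([0, 0, 400]) cube([250, 302, 27]);
  translate([24, 24, 0]) cylinder(h = 400, r = 24);
  translate([226, 24, 0]) cylinder(h = 400, r = 24);
  translate([24, 278, 0]) cylinder(h = 400, r = 24);
  translate([226, 278, 0]) cylinder(h = 400, r = 24);
}
translate([-590, 254, 0]) {
  translate([0, 0, 400]) cube([250, 302, 27]);
  translate([24, 24, 0]) cylinder(h = 400, r = 24);
  translate([226, 24, 0]) cylinder(h = 400, r = 24);
  translate([24, 278, 0]) cylinder(h = 400, r = 24);
  translate([226, 278, 0]) cylinder(h = 400, r = 24);
}
translate([1540, 254, 0]) {
  translate([0, 0, 400]) cube([250, 302, 27]);
  translate([24, 24, 0]) cylinder(h = 400, r = 24);
  translate([226, 24, 0]) cylinder(h = 400, r = 24);
  translate([24, 278, 0]) cylinder(h = 400, r = 24);
  translate([226, 278, 0]) cylinder(h = 400, r = 24);
}
translate([0, 0, 687]) {
  cube([596, 342, 15]);
  translate([0, 0, 15]) cube([596, 15, 130]);
  translate([0, 327, 15]) cube([596, 15, 130]);
  translate([0, 15, 15]) cube([15, 312, 130]);
  translate([581, 15, 15]) cube([15, 312, 130]);
}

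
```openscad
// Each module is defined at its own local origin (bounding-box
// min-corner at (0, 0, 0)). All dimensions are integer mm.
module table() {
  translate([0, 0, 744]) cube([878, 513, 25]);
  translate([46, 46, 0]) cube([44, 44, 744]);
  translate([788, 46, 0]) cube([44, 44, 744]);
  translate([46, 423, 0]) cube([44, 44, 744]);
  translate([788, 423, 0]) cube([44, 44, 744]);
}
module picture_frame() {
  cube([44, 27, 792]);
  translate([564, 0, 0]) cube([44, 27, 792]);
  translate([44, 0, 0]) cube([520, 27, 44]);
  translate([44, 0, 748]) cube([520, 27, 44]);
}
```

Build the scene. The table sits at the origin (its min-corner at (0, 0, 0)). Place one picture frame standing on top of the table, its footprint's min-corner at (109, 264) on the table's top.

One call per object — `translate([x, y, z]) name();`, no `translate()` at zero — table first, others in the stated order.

table();
translate([109, 264, 769]) picture_frame();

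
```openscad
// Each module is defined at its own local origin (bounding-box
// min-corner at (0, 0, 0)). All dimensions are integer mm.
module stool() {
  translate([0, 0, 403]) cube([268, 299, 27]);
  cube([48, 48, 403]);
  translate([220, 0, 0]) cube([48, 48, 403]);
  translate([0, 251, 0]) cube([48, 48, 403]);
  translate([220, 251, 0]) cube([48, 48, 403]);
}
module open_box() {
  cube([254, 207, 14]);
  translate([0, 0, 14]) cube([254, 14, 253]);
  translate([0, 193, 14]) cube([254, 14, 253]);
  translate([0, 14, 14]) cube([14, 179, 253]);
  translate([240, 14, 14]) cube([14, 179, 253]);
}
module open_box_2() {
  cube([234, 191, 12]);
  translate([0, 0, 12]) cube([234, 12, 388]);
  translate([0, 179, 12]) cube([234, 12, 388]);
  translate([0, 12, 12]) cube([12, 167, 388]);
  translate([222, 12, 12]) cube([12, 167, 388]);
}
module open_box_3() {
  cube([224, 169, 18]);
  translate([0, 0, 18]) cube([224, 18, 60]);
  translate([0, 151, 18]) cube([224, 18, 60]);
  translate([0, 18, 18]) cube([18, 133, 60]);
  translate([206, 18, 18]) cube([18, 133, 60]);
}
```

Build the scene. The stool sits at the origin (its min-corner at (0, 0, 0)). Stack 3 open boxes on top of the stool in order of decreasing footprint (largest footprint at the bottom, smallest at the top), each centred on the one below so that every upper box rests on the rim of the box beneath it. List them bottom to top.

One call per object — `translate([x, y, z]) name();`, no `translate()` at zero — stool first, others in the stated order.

stool();
translate([7, 46, 430]) open_box();
translate([17, 54, 697]) open_box_2();
translate([22, 65, 1097]) open_box_3();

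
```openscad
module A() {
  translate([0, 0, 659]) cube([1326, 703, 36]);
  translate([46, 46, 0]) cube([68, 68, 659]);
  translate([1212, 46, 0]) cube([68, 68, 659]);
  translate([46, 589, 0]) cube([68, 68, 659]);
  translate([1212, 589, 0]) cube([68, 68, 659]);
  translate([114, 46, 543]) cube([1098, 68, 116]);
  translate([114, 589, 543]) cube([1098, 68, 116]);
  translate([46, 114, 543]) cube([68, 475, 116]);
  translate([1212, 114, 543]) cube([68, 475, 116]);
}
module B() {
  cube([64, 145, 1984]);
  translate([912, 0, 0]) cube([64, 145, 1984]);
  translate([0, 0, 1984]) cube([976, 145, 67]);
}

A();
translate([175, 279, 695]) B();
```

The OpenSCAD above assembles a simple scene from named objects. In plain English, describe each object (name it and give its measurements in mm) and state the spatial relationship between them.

A is a table: top 1326 mm (x) × 703 mm (y), 36 mm thick, upper face at z = 695 mm, on four 68×68 mm square legs, each inset 46 mm from the nearest pair of top edges, running from z = 0 to the bottom of the top. Four apron rails, 68 mm thick and 116 mm tall, run between adjacent legs with their top edges flush with the underside of the top and their outer faces flush with the legs' outer faces.

B is a rectangular door frame: two vertical jambs of 64×145 mm section, 1984 mm tall, with a clear opening 848 mm wide between their inner faces. A header 67 mm tall and 145 mm deep lies on top of the jambs and spans the full outside width.

The door frame is on top of the table, centred.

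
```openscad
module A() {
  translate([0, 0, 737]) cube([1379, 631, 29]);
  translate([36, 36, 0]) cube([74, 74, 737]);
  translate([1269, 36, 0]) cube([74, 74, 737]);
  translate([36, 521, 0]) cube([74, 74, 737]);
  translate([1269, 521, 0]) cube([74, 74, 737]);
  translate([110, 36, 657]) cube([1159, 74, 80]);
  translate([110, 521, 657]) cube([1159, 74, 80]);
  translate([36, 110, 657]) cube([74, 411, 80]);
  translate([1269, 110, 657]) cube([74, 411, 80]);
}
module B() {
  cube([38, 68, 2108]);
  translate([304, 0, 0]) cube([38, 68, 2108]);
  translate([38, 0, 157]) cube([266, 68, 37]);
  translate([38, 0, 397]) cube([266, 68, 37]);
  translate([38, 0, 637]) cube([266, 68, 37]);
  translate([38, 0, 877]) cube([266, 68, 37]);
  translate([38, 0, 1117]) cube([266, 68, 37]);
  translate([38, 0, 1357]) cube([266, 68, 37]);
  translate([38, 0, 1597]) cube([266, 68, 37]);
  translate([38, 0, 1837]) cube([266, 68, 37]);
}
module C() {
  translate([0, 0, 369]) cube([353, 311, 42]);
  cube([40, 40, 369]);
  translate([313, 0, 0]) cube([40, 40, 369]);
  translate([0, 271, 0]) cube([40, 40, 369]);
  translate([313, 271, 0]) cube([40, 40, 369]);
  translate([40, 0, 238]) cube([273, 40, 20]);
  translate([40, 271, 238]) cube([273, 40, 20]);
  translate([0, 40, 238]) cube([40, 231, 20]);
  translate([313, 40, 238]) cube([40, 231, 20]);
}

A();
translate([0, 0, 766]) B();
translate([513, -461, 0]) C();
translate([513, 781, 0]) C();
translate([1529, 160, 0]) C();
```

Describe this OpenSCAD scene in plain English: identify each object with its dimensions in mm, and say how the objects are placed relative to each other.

A is a rectangular dining table. The top is 1379×631×29 mm with its upper surface at z = 766 mm. It stands on four 74×74 mm square legs, each inset 36 mm from the nearest pair of top edges, running from the floor to the underside of the top. Four apron rails, 74 mm thick and 80 mm tall, run between adjacent legs with their top edges flush with the underside of the top and their outer faces flush with the legs' outer faces.

B is a straight ladder. Two 38×68 mm vertical rails, 2108 mm tall, stand 342 mm apart (outside-to-outside) with their front faces coplanar on the −y side. 8 rungs, each 68 mm deep and 37 mm tall, span between the inner faces of the rails, front faces flush with the rails. The lowest rung's underside is at z = 157 mm and rungs are spaced 240 mm apart (underside to underside).

C is a four-legged stool. The seat is a 353×311×42 mm slab whose top surface is at z = 411 mm; four square legs, each 40×40 mm in cross-section, run from the floor (z = 0) to the underside of the seat, each flush with a corner of the seat. Four stretchers, 40 mm wide and 20 mm tall, connect adjacent legs with their undersides at z = 238 mm, each running between the inner faces of the legs it joins and aligned with the legs' outer faces on the other axis.

The ladder is on top of the table. Three stools sit around the table at the −y, +y, +x sides.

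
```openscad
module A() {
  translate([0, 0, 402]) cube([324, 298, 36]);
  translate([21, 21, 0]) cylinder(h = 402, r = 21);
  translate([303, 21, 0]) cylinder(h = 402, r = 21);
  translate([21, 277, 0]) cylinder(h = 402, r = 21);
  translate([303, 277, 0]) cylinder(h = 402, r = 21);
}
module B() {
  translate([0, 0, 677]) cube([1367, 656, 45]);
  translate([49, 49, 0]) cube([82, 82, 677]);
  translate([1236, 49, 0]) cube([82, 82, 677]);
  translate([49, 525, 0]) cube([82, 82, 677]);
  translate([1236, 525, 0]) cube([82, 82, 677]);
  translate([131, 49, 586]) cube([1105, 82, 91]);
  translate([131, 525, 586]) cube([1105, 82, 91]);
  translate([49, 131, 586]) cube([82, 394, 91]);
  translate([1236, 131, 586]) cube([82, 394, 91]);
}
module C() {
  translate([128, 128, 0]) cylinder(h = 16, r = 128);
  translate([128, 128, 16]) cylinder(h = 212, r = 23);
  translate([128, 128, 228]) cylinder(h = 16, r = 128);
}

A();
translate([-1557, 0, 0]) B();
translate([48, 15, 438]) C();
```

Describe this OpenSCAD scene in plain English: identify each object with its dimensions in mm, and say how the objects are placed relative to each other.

A is a four-legged stool. The seat is 324×298 mm, 36 mm thick, top at z = 438 mm. It stands on four round legs, each 42 mm in diameter, from z = 0 to the seat underside, each leg's axis is inset half a diameter from the nearest pair of seat edges (so the leg's bounding box is flush with the corner).

B is a table with a 1367×656 mm rectangular top, 45 mm thick, top surface at z = 722 mm, supported by four 82×82 mm square legs, each inset 49 mm from the nearest pair of top edges, running from the floor. Four apron rails, 82 mm thick and 91 mm tall, run between adjacent legs with their top edges flush with the underside of the top and their outer faces flush with the legs' outer faces.

C is a spool: two coaxial disc flanges of radius 128 mm and thickness 16 mm, joined by a core cylinder of radius 23 mm and height 212 mm. The lower flange rests on z = 0 and the three cylinders share a vertical axis.

The table is on the floor beside the stool on its −x side. The spool is on top of the stool.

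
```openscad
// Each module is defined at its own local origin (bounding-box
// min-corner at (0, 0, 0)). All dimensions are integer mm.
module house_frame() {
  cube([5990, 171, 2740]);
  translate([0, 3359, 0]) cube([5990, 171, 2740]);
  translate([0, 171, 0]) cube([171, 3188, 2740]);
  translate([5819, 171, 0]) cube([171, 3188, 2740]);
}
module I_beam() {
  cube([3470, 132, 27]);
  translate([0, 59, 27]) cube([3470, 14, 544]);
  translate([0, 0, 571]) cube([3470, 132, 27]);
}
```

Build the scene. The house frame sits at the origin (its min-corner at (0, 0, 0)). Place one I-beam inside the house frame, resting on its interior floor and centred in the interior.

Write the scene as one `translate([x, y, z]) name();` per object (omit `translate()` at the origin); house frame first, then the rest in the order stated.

house_frame();
translate([1260, 1699, 0]) I_beam();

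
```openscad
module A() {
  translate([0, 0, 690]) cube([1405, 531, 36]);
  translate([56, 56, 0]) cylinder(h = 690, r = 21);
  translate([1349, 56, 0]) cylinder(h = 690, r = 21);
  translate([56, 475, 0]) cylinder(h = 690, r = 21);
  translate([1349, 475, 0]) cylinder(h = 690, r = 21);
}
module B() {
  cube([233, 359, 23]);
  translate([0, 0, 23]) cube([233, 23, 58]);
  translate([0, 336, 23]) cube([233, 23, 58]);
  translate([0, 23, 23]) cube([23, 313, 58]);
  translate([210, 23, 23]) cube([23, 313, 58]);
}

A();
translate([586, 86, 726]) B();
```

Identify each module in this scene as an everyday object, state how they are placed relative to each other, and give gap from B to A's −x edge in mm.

A is a table. B is an open box. The open box is on top of the table, centred. The gap from the open box to the table's −x edge is 586 mm.

The open box's min-x is at 586; the table's min-x is 0; gap = 586 mm.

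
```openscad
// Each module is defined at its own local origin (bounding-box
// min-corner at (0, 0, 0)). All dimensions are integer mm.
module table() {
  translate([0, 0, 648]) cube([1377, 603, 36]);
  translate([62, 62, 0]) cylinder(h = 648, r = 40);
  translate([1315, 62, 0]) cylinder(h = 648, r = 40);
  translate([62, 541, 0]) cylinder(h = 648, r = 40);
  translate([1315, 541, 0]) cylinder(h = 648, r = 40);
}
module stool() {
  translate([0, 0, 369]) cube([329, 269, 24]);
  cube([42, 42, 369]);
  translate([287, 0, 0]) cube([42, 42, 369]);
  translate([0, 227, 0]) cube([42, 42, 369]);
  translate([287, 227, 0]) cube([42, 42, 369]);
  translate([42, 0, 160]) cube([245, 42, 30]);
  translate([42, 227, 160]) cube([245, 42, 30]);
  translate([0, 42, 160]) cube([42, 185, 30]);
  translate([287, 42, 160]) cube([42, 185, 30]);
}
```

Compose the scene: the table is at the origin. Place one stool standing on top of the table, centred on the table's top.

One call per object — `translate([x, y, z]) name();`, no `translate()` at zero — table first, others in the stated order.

table();
translate([524, 167, 684]) stool();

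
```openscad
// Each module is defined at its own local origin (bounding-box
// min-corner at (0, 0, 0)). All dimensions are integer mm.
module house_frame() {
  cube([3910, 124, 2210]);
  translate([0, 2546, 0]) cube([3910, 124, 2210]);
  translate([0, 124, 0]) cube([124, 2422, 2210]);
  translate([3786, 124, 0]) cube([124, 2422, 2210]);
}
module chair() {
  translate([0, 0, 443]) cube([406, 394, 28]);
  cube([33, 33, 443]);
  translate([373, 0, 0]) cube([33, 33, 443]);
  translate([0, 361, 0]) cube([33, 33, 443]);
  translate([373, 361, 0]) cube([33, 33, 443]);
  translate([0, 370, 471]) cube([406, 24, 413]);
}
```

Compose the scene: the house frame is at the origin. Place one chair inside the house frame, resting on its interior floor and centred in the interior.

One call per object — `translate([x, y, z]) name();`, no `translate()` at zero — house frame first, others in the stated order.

house_frame();
translate([1752, 1138, 0]) chair();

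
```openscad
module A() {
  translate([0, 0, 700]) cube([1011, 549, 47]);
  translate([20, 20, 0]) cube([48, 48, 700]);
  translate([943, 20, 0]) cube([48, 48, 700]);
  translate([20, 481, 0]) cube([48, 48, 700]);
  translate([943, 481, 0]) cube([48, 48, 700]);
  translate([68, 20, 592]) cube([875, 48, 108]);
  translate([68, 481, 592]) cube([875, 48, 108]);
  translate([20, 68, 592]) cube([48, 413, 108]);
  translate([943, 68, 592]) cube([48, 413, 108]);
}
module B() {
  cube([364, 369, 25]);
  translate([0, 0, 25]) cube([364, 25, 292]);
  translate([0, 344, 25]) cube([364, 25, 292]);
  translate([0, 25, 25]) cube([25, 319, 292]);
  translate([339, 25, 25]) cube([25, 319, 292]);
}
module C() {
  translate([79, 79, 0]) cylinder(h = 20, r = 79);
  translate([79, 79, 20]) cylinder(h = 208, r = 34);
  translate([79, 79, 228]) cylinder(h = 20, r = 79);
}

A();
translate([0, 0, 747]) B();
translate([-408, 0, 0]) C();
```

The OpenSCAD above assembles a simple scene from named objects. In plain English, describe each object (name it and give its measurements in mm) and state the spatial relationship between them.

A is a table: top 1011 mm (x) × 549 mm (y), 47 mm thick, upper face at z = 747 mm, on four 48×48 mm square legs, each inset 20 mm from the nearest pair of top edges, running from z = 0 to the bottom of the top. Four apron rails, 48 mm thick and 108 mm tall, run between adjacent legs with their top edges flush with the underside of the top and their outer faces flush with the legs' outer faces.

B is an open storage box with external size 364×369×317 mm and wall thickness 25 mm (the base is also 25 mm thick). The base covers the whole footprint; the four walls stand on the base, with the y-facing walls full-width and the x-facing walls fitting between their inner faces.

C is a spool: two coaxial disc flanges of radius 79 mm and thickness 20 mm, joined by a core cylinder of radius 34 mm and height 208 mm. The lower flange rests on z = 0 and the three cylinders share a vertical axis.

The open box is on top of the table. The spool is on the floor beside the table on its −x side.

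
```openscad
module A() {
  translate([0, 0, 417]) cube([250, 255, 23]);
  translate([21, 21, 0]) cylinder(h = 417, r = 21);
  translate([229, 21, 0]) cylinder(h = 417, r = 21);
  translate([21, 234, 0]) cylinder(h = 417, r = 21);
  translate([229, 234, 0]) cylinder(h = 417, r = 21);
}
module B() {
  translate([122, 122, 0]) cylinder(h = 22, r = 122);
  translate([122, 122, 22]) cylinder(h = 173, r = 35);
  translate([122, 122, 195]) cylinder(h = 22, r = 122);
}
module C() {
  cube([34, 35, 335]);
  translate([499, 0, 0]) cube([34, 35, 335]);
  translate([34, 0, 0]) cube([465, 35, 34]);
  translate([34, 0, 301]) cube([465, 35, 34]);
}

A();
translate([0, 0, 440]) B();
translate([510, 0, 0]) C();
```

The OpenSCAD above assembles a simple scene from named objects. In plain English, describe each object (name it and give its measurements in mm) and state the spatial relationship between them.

A is a four-legged stool. The seat is a 250×255×23 mm slab whose top surface is at z = 440 mm; four round legs, each 42 mm in diameter, run from the floor (z = 0) to the underside of the seat, each leg's axis is inset half a diameter from the nearest pair of seat edges (so the leg's bounding box is flush with the corner).

B is a spool: two coaxial disc flanges of radius 122 mm and thickness 22 mm, joined by a core cylinder of radius 35 mm and height 173 mm. The lower flange rests on z = 0 and the three cylinders share a vertical axis.

C is a rectangular picture frame lying in the x–z plane (depth along y). The opening is 465 mm wide (x) by 267 mm tall (z), surrounded by a border 34 mm wide on all four sides. The frame is 35 mm deep and is made of two full-height vertical stiles with two horizontal rails fitted between them.

The spool is on top of the stool. The picture frame is on the floor beside the stool on its +x side.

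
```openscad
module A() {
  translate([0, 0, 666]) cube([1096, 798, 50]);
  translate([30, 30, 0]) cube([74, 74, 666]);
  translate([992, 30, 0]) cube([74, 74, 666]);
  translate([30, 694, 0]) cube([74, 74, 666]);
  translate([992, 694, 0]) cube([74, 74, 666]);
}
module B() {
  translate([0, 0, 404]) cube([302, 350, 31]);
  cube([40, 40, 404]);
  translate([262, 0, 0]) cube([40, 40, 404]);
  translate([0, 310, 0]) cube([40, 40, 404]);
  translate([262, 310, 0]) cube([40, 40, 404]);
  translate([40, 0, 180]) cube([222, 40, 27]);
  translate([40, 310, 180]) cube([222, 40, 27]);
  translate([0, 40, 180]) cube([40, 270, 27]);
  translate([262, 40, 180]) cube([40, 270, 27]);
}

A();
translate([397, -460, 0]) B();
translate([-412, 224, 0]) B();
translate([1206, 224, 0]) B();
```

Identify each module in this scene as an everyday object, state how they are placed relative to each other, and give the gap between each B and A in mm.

Each stool's nearest face is 110 mm from the table's bounding box.

A is a table. B is a stool. Three stools sit around the table at the −y, −x, +x sides. The gap between each stool and the table is 110 mm.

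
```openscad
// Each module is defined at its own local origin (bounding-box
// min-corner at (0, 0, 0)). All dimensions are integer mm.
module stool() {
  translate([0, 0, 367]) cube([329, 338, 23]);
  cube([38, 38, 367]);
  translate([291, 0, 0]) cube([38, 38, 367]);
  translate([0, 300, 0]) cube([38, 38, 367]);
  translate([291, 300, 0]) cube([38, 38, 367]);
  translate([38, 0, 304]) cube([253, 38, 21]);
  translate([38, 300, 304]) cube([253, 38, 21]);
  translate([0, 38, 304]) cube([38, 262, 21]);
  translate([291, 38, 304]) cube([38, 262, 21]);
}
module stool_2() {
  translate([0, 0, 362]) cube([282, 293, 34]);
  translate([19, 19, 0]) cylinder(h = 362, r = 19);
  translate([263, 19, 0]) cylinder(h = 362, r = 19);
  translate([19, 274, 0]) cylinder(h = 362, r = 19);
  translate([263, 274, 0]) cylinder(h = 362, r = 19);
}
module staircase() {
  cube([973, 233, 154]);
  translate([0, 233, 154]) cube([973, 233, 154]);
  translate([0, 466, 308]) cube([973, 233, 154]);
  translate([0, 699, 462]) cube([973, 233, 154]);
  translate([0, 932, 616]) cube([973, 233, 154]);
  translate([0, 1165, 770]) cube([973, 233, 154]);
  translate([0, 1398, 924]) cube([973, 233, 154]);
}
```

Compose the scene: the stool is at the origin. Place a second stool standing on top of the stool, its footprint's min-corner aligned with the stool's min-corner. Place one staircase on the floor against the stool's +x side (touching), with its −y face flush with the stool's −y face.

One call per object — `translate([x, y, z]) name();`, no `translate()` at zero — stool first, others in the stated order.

stool();
translate([0, 0, 390]) stool_2();
translate([329, 0, 0]) staircase();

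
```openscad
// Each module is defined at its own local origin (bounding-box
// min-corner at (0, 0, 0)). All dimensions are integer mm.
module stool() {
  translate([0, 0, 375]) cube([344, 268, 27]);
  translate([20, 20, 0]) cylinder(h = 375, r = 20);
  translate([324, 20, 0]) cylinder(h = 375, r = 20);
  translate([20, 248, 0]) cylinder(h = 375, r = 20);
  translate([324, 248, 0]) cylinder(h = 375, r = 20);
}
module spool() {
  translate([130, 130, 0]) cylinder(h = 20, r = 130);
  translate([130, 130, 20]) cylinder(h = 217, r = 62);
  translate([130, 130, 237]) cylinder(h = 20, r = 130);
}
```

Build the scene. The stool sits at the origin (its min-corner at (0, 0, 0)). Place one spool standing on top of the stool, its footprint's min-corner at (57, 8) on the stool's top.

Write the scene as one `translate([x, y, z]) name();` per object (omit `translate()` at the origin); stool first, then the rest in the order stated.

stool();
translate([57, 8, 402]) spool();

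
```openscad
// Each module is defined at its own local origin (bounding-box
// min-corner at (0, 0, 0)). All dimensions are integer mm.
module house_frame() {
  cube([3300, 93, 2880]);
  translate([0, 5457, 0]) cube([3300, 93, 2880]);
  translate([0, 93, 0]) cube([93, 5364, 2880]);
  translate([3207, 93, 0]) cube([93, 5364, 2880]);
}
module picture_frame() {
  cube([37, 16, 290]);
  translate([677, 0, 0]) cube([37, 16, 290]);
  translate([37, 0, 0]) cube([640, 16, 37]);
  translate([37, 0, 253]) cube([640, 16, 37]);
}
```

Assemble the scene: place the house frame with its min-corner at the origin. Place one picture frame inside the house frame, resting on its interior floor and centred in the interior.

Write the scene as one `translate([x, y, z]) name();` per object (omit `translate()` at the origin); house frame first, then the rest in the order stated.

house_frame();
translate([1293, 2767, 0]) picture_frame();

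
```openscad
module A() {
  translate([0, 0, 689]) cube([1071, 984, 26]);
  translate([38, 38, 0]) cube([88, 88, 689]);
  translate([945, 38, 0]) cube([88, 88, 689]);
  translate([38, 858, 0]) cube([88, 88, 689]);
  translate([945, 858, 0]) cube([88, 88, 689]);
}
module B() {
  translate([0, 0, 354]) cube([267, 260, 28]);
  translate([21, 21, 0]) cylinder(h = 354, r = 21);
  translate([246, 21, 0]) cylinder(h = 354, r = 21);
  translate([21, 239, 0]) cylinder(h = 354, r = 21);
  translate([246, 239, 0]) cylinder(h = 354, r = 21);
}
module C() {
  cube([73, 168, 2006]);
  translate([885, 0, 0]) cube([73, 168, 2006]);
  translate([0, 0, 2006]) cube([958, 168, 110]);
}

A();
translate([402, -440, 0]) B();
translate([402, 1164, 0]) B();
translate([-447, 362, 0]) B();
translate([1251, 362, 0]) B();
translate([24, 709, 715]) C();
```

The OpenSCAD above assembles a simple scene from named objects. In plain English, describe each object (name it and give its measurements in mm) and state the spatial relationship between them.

A is a rectangular dining table. The top is 1071×984×26 mm with its upper surface at z = 715 mm. It stands on four 88×88 mm square legs, each inset 38 mm from the nearest pair of top edges, running from the floor to the underside of the top.

B is a four-legged stool. The seat is 267×260 mm, 28 mm thick, top at z = 382 mm. It stands on four round legs, each 42 mm in diameter, from z = 0 to the seat underside, each leg's axis is inset half a diameter from the nearest pair of seat edges (so the leg's bounding box is flush with the corner).

C is a door frame. The clear opening is 812 mm wide and 2006 mm high. Two 73 mm wide jambs, 168 mm deep, stand either side of the opening from the floor to the top of the opening. A 110 mm thick head sits across the top of both jambs, spanning the full outside width of the frame.

Four stools sit around the table at the −y, +y, −x, +x sides. The door frame is on top of the table.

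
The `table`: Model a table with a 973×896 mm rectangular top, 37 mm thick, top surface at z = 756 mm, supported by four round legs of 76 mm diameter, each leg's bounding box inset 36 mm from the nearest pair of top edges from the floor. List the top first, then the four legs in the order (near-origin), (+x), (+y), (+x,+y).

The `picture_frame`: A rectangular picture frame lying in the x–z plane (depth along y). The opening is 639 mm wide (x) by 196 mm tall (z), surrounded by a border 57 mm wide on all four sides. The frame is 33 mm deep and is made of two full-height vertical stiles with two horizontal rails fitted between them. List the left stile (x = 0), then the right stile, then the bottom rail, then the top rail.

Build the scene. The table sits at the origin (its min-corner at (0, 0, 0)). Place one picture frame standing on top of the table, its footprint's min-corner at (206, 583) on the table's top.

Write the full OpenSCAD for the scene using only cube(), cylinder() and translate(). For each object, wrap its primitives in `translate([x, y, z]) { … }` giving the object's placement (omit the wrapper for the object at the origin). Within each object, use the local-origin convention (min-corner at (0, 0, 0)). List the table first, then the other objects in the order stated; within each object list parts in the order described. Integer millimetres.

translate([0, 0, 719]) cube([973, 896, 37]);
translate([74, 74, 0]) cylinder(h = 719, r = 38);
translate([899, 74, 0]) cylinder(h = 719, r = 38);
translate([74, 822, 0]) cylinder(h = 719, r = 38);
translate([899, 822, 0]) cylinder(h = 719, r = 38);
translate([206, 583, 756]) {
  cube([57, 33, 310]);
  translate([696, 0, 0]) cube([57, 33, 310]);
  translate([57, 0, 0]) cube([639, 33, 57]);
  translate([57, 0, 253]) cube([639, 33, 57]);
}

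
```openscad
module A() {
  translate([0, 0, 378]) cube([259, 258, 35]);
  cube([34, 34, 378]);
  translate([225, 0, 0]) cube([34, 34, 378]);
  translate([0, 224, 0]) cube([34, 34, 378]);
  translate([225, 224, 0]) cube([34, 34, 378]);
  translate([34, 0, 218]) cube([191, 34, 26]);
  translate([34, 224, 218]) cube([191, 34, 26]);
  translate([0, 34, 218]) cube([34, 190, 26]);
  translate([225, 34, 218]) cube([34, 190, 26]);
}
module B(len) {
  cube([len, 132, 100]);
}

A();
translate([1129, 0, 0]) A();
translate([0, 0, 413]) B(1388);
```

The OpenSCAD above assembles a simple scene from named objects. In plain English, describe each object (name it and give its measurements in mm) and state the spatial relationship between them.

A is a simple wooden stool: a rectangular seat 259 mm (x) by 258 mm (y), 35 mm thick, top face at z = 413 mm, on four square legs, each 34×34 mm in cross-section. The legs rest on z = 0, each flush with a corner of the seat. Four stretchers, 34 mm wide and 26 mm tall, connect adjacent legs with their undersides at z = 218 mm, each running between the inner faces of the legs it joins and aligned with the legs' outer faces on the other axis.

B is a rectangular beam 1388 mm long (x), 132 mm deep (y), 100 mm thick (z).

The beam spans the tops of two stools placed 870 mm apart, resting at z = 413 mm.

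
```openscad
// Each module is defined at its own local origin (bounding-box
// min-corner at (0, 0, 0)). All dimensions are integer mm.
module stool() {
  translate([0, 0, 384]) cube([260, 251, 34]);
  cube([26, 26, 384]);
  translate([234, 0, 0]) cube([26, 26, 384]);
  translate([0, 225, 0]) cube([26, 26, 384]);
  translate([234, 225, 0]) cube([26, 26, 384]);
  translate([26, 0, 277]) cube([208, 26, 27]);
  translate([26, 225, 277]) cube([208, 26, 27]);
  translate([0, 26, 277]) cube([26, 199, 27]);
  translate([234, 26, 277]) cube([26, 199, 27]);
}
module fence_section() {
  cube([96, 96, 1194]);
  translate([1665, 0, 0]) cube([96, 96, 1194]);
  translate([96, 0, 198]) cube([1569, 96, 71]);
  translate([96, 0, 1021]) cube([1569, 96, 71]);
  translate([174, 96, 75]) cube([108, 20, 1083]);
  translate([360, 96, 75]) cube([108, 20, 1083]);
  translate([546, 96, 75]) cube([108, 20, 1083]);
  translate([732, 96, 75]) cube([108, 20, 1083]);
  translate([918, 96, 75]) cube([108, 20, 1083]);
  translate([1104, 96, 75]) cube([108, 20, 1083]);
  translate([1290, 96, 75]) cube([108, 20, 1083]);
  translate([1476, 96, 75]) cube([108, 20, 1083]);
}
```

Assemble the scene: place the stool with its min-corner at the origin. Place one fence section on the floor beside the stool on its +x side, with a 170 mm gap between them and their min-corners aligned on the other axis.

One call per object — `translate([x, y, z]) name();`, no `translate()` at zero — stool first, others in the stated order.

stool();
translate([430, 0, 0]) fence_section();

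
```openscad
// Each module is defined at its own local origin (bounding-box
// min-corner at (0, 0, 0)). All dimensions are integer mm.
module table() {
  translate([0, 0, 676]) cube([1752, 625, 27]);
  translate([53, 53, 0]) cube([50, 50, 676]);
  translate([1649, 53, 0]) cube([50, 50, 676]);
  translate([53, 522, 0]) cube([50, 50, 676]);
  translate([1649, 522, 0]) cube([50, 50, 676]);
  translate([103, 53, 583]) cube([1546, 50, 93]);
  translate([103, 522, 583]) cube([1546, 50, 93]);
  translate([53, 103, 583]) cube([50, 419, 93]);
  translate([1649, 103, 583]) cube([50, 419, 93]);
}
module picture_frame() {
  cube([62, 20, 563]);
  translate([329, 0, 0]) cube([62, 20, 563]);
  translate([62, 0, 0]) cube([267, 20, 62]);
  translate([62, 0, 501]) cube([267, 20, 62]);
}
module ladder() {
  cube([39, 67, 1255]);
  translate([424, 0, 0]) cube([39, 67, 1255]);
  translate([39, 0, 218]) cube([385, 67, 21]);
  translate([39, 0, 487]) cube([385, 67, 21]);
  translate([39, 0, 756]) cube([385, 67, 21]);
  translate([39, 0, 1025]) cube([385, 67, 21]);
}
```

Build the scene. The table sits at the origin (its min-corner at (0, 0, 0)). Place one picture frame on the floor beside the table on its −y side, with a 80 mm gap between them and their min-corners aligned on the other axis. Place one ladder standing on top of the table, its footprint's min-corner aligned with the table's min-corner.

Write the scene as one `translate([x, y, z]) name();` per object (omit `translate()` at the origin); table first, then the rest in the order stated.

table();
translate([0, -100, 0]) picture_frame();
translate([0, 0, 703]) ladder();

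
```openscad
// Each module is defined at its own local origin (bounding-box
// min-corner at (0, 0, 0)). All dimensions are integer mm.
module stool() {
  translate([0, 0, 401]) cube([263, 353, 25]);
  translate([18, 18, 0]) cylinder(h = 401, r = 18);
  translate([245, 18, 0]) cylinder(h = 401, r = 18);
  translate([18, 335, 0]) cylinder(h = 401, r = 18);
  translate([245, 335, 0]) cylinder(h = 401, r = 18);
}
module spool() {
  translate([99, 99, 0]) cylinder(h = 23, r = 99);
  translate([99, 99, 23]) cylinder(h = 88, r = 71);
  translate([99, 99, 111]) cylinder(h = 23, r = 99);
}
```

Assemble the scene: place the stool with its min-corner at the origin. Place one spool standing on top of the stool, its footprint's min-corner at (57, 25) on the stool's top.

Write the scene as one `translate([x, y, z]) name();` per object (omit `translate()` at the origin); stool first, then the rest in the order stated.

stool();
translate([57, 25, 426]) spool();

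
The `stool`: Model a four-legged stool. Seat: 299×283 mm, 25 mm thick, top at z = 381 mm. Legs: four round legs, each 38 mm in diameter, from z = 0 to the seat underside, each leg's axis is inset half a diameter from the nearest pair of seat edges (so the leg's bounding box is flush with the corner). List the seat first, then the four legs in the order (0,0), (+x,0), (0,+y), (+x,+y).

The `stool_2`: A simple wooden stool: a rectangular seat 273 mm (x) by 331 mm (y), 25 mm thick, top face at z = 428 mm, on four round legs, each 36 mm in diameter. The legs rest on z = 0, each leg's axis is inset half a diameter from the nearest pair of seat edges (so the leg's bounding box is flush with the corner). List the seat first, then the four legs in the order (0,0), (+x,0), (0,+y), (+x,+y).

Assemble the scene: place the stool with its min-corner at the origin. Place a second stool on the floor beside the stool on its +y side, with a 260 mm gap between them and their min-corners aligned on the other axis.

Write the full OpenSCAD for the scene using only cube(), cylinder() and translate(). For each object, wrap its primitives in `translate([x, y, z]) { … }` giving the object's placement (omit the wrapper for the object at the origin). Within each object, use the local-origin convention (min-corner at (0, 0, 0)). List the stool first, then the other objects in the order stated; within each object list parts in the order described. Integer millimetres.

translate([0, 0, 356]) cube([299, 283, 25]);
translate([19, 19, 0]) cylinder(h = 356, r = 19);
translate([280, 19, 0]) cylinder(h = 356, r = 19);
translate([19, 264, 0]) cylinder(h = 356, r = 19);
translate([280, 264, 0]) cylinder(h = 356, r = 19);
translate([0, 543, 0]) {
  translate([0, 0, 403]) cube([273, 331, 25]);
  translate([18, 18, 0]) cylinder(h = 403, r = 18);
  translate([255, 18, 0]) cylinder(h = 403, r = 18);
  translate([18, 313, 0]) cylinder(h = 403, r = 18);
  translate([255, 313, 0]) cylinder(h = 403, r = 18);
}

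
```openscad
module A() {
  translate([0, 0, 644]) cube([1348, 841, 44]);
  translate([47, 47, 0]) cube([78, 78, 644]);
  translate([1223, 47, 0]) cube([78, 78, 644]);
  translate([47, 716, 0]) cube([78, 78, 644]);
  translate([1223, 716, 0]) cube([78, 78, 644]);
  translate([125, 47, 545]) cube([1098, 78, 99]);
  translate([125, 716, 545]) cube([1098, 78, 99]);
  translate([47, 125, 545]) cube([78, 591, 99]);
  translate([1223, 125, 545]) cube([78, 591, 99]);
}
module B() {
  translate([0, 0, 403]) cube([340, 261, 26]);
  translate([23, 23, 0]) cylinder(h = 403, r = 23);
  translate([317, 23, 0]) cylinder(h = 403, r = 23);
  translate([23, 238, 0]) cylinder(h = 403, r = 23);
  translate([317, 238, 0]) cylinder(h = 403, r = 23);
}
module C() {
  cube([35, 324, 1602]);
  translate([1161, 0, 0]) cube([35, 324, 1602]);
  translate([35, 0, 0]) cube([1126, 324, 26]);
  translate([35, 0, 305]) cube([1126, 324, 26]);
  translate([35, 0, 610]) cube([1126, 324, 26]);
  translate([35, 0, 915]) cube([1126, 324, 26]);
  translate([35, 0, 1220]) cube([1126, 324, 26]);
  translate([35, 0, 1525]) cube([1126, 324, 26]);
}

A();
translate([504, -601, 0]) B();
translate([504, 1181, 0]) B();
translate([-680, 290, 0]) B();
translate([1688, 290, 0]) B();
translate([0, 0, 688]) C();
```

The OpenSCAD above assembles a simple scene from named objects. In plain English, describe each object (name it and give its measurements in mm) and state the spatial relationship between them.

A is a table with a 1348×841 mm rectangular top, 44 mm thick, top surface at z = 688 mm, supported by four 78×78 mm square legs, each inset 47 mm from the nearest pair of top edges, running from the floor. Four apron rails, 78 mm thick and 99 mm tall, run between adjacent legs with their top edges flush with the underside of the top and their outer faces flush with the legs' outer faces.

B is a simple wooden stool: a rectangular seat 340 mm (x) by 261 mm (y), 26 mm thick, top face at z = 429 mm, on four round legs, each 46 mm in diameter. The legs rest on z = 0, each leg's axis is inset half a diameter from the nearest pair of seat edges (so the leg's bounding box is flush with the corner).

C is a bookshelf 1196 mm wide overall, 324 mm deep and 1602 mm tall. The two sides are 35 mm thick vertical panels. 6 horizontal shelves of 26 mm thickness span between the inner faces of the sides; the lowest shelf sits on the floor and shelves are stacked with a clear vertical gap of 279 mm between each pair.

Four stools sit around the table at the −y, +y, −x, +x sides. The bookshelf is on top of the table.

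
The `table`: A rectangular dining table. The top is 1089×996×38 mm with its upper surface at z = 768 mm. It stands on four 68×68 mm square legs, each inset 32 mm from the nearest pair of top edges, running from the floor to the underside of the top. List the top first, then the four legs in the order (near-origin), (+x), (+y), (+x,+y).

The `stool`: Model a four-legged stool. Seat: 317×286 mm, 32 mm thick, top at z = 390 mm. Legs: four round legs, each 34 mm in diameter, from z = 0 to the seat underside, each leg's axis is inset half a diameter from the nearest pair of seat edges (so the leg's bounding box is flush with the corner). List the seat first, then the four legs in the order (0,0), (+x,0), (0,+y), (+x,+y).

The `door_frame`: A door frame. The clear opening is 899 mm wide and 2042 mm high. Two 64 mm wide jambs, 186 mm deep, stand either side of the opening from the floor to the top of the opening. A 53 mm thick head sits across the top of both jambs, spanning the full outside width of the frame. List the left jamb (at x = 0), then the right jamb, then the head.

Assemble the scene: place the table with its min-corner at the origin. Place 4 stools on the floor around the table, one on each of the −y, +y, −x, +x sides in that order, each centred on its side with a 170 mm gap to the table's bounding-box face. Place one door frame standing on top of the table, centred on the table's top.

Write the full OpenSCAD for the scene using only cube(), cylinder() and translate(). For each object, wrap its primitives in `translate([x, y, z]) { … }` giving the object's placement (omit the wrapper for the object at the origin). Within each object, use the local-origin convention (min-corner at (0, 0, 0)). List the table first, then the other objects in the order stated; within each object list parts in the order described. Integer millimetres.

translate([0, 0, 730]) cube([1089, 996, 38]);
translate([32, 32, 0]) cube([68, 68, 730]);
translate([989, 32, 0]) cube([68, 68, 730]);
translate([32, 896, 0]) cube([68, 68, 730]);
translate([989, 896, 0]) cube([68, 68, 730]);
translate([386, -456, 0]) {
  translate([0, 0, 358]) cube([317, 286, 32]);
  translate([17, 17, 0]) cylinder(h = 358, r = 17);
  translate([300, 17, 0]) cylinder(h = 358, r = 17);
  translate([17, 269, 0]) cylinder(h = 358, r = 17);
  translate([300, 269, 0]) cylinder(h = 358, r = 17);
}
translate([386, 1166, 0]) {
  translate([0, 0, 358]) cube([317, 286, 32]);
  translate([17, 17, 0]) cylinder(h = 358, r = 17);
  translate([300, 17, 0]) cylinder(h = 358, r = 17);
  translate([17, 269, 0]) cylinder(h = 358, r = 17);
  translate([300, 269, 0]) cylinder(h = 358, r = 17);
}
translate([-487, 355, 0]) {
  translate([0, 0, 358]) cube([317, 286, 32]);
  translate([17, 17, 0]) cylinder(h = 358, r = 17);
  translate([300, 17, 0]) cylinder(h = 358, r = 17);
  translate([17, 269, 0]) cylinder(h = 358, r = 17);
  translate([300, 269, 0]) cylinder(h = 358, r = 17);
}
translate([1259, 355, 0]) {
  translate([0, 0, 358]) cube([317, 286, 32]);
  translate([17, 17, 0]) cylinder(h = 358, r = 17);
  translate([300, 17, 0]) cylinder(h = 358, r = 17);
  translate([17, 269, 0]) cylinder(h = 358, r = 17);
  translate([300, 269, 0]) cylinder(h = 358, r = 17);
}
translate([31, 405, 768]) {
  cube([64, 186, 2042]);
  translate([963, 0, 0]) cube([64, 186, 2042]);
  translate([0, 0, 2042]) cube([1027, 186, 53]);
}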